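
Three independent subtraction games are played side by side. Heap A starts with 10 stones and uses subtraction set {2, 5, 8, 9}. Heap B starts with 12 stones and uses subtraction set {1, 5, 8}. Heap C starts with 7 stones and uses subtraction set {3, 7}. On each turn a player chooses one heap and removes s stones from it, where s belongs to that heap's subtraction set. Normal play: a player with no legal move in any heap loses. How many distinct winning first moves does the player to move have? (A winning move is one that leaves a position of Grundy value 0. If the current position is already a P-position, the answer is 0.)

3

Heap A, S = {2, 5, 8, 9}:
G(0) = 0
G(1) = mex{} = 0
G(2) = mex{0} = 1
G(3) = mex{0} = 1
G(4) = mex{1} = 0
G(5) = mex{1,0} = 2
G(6) = mex{0,0} = 1
G(7) = mex{2,1} = 0
G(8) = mex{1,1,0} = 2
G(9) = mex{0,0,0,0} = 1
G(10) = mex{2,2,1,0} = 3
G_A(10) = 3.
Heap B, S = {1, 5, 8}:
G(0) = 0
G(1) = mex{0} = 1
G(2) = mex{1} = 0
G(3) = mex{0} = 1
G(4) = mex{1} = 0
G(5) = mex{0,0} = 1
G(6) = mex{1,1} = 0
G(7) = mex{0,0} = 1
G(8) = mex{1,1,0} = 2
G(9) = mex{2,0,1} = 3
G(10) = mex{3,1,0} = 2
G(11) = mex{2,0,1} = 3
G(12) = mex{3,1,0} = 2
G_B(12) = 2.
Heap C, S = {3, 7}:
G(0) = 0
G(1) = mex{} = 0
G(2) = mex{} = 0
G(3) = mex{0} = 1
G(4) = mex{0} = 1
G(5) = mex{0} = 1
G(6) = mex{1} = 0
G(7) = mex{1,0} = 2
G_C(7) = 2.
Combined Grundy value = 3 ⊕ 2 ⊕ 2 = 3.
A winning move leaves total XOR = 0, i.e. changes one component's Grundy value g to g ⊕ X where X is the current total.
Heap A: need g' = 3⊕3 = 0. Options: 10−2→G=2, 10−5→G=2, 10−8→G=1, 10−9→G=0. Hits: 1.
Heap B: need g' = 2⊕3 = 1. Options: 12−1→G=3, 12−5→G=1, 12−8→G=0. Hits: 1.
Heap C: need g' = 2⊕3 = 1. Options: 7−3→G=1, 7−7→G=0. Hits: 1.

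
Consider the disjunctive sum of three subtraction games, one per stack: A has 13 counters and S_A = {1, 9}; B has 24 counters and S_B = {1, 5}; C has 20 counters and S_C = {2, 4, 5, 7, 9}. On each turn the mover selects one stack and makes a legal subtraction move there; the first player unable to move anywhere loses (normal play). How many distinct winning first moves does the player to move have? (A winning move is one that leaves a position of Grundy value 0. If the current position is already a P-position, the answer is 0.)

1

Stack A, S = {1, 9}:
G(0) = 0
G(1) = mex{0} = 1
G(2) = mex{1} = 0
G(3) = mex{0} = 1
G(4) = mex{1} = 0
G(5) = mex{0} = 1
G(6) = mex{1} = 0
G(7) = mex{0} = 1
G(8) = mex{1} = 0
G(9) = mex{0,0} = 1
G(10) = mex{1,1} = 0
G(11) = mex{0,0} = 1
G(12) = mex{1,1} = 0
G(13) = mex{0,0} = 1
G_A(13) = 1.
Stack B, S = {1, 5}:
G(0) = 0
G(1) = mex{0} = 1
G(2) = mex{1} = 0
G(3) = mex{0} = 1
G(4) = mex{1} = 0
G(5) = mex{0,0} = 1
G(6) = mex{1,1} = 0
G(7) = mex{0,0} = 1
G(8) = mex{1,1} = 0
G(9) = mex{0,0} = 1
G(10) = mex{1,1} = 0
G(11) = mex{0,0} = 1
G(12) = mex{1,1} = 0
G(13) = mex{0,0} = 1
G(14) = mex{1,1} = 0
G(15) = mex{0,0} = 1
G(16) = mex{1,1} = 0
G(17) = mex{0,0} = 1
G(18) = mex{1,1} = 0
G(19) = mex{0,0} = 1
G(20) = mex{1,1} = 0
G(21) = mex{0,0} = 1
G(22) = mex{1,1} = 0
G(23) = mex{0,0} = 1
G(24) = mex{1,1} = 0
G_B(24) = 0.
Stack C, S = {2, 4, 5, 7, 9}:
n :  0  1  2  3  4  5  6  7  8  9 10 11 12 13 14 15 16 17 18 19 20
G :  0  0  1  1  2  2  3  3  4  4  5  0  0  1  1  2  2  3  3  4  4
G_C(20) = 4.
Combined Grundy value = 1 ⊕ 0 ⊕ 4 = 5.
A winning move leaves total XOR = 0, i.e. changes one component's Grundy value g to g ⊕ X where X is the current total.
Stack A: need g' = 1⊕5 = 4. Options: 13−1→G=0, 13−9→G=0. Hits: 0.
Stack B: need g' = 0⊕5 = 5. Options: 24−1→G=1, 24−5→G=1. Hits: 0.
Stack C: need g' = 4⊕5 = 1. Options: 20−2→G=3, 20−4→G=2, 20−5→G=2, 20−7→G=1, 20−9→G=0. Hits: 1.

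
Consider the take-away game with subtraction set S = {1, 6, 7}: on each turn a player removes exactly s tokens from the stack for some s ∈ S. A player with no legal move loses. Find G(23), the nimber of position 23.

3

n :  0  1  2  3  4  5  6  7  8  9 10 11 12 13 14 15 16 17 18 19 20 21 22 23
G :  0  1  0  1  0  1  2  3  2  3  2  3  0  1  0  1  0  1  2  3  2  3  2  3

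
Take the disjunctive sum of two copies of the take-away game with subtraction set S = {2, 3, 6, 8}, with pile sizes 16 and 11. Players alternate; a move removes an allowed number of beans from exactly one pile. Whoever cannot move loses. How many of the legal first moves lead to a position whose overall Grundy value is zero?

1

All piles use S = {2, 3, 6, 8}:
n :  0  1  2  3  4  5  6  7  8  9 10 11 12 13 14 15 16
G :  0  0  1  1  2  0  3  1  2  2  0  3  1  2  0  0  1
Pile A: G(16) = 1.
Pile B: G(11) = 3.
Combined Grundy value = 1 ⊕ 3 = 2.
A winning move leaves total XOR = 0, i.e. changes one component's Grundy value g to g ⊕ X where X is the current total.
Pile A: need g' = 1⊕2 = 3. Options: 16−2→G=0, 16−3→G=2, 16−6→G=0, 16−8→G=2. Hits: 0.
Pile B: need g' = 3⊕2 = 1. Options: 11−2→G=2, 11−3→G=2, 11−6→G=0, 11−8→G=1. Hits: 1.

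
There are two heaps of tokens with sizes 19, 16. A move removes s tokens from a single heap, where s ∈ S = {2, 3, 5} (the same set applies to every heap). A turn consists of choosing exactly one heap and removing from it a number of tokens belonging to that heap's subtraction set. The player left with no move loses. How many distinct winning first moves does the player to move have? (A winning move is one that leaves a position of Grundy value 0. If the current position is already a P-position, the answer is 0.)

3

All heaps use S = {2, 3, 5}:
n :  0  1  2  3  4  5  6  7  8  9 10 11 12 13 14 15 16 17 18 19
G :  0  0  1  1  2  2  3  0  0  1  1  2  2  3  0  0  1  1  2  2
Heap A: G(19) = 2.
Heap B: G(16) = 1.
Combined Grundy value = 2 ⊕ 1 = 3.
A winning move leaves total XOR = 0, i.e. changes one component's Grundy value g to g ⊕ X where X is the current total.
Heap A: need g' = 2⊕3 = 1. Options: 19−2→G=1, 19−3→G=1, 19−5→G=0. Hits: 2.
Heap B: need g' = 1⊕3 = 2. Options: 16−2→G=0, 16−3→G=3, 16−5→G=2. Hits: 1.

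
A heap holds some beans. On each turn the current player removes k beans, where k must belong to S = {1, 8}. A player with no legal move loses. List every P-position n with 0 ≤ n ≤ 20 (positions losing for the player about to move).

G(0) = 0
G(1) = mex{0} = 1
G(2) = mex{1} = 0
G(3) = mex{0} = 1
G(4) = mex{1} = 0
G(5) = mex{0} = 1
G(6) = mex{1} = 0
G(7) = mex{0} = 1
G(8) = mex{1,0} = 2
G(9) = mex{2,1} = 0
G(10) = mex{0,0} = 1
G(11) = mex{1,1} = 0
G(12) = mex{0,0} = 1
G(13) = mex{1,1} = 0
G(14) = mex{0,0} = 1
G(15) = mex{1,1} = 0
G(16) = mex{0,2} = 1
G(17) = mex{1,0} = 2
G(18) = mex{2,1} = 0
G(19) = mex{0,0} = 1
G(20) = mex{1,1} = 0
P-positions are exactly the n with G(n) = 0.

0, 2, 4, 6, 9, 11, 13, 15, 18, 20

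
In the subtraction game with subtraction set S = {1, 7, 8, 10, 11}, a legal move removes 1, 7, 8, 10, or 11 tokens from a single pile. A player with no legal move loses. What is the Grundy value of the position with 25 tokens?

n :  0  1  2  3  4  5  6  7  8  9 10 11 12 13 14 15 16 17 18 19 20 21 22 23 24 25
G :  0  1  0  1  0  1  0  1  2  3  2  3  2  3  2  3  4  5  0  1  0  1  0  1  0  1

1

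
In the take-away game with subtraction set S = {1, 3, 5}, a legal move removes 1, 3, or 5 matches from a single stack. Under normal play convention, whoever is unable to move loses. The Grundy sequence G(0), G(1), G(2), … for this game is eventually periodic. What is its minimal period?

n :  0  1  2  3  4  5  6  7  8  9 10 11 12 13 14
G :  0  1  0  1  0  1  0  1  0  1  0  1  0  1  0
G(n+2) = G(n) holds for n = 0,…,4 (a full window of length max(S) = 5), so the sequence is purely periodic with period 2.

2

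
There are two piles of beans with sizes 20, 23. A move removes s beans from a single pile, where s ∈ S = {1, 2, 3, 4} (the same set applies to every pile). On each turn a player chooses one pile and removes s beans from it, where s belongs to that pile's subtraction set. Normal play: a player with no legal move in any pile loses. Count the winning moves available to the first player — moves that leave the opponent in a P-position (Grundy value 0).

All piles use S = {1, 2, 3, 4}:
G(0) = 0
G(1) = mex{0} = 1
G(2) = mex{1,0} = 2
G(3) = mex{2,1,0} = 3
G(4) = mex{3,2,1,0} = 4
G(5) = mex{4,3,2,1} = 0
G(6) = mex{0,4,3,2} = 1
G(7) = mex{1,0,4,3} = 2
G(8) = mex{2,1,0,4} = 3
G(9) = mex{3,2,1,0} = 4
G(10) = mex{4,3,2,1} = 0
G(11) = mex{0,4,3,2} = 1
G(12) = mex{1,0,4,3} = 2
G(13) = mex{2,1,0,4} = 3
G(14) = mex{3,2,1,0} = 4
G(15) = mex{4,3,2,1} = 0
G(16) = mex{0,4,3,2} = 1
G(17) = mex{1,0,4,3} = 2
G(18) = mex{2,1,0,4} = 3
G(19) = mex{3,2,1,0} = 4
G(20) = mex{4,3,2,1} = 0
G(21) = mex{0,4,3,2} = 1
G(22) = mex{1,0,4,3} = 2
G(23) = mex{2,1,0,4} = 3
Pile A: G(20) = 0.
Pile B: G(23) = 3.
Combined Grundy value = 0 ⊕ 3 = 3.
A winning move leaves total XOR = 0, i.e. changes one component's Grundy value g to g ⊕ X where X is the current total.
Pile A: need g' = 0⊕3 = 3. Options: 20−1→G=4, 20−2→G=3, 20−3→G=2, 20−4→G=1. Hits: 1.
Pile B: need g' = 3⊕3 = 0. Options: 23−1→G=2, 23−2→G=1, 23−3→G=0, 23−4→G=4. Hits: 1.

2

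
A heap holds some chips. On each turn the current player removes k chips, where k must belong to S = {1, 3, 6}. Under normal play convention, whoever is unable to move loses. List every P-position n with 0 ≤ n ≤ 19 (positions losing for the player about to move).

n :  0  1  2  3  4  5  6  7  8  9 10 11 12 13 14 15 16 17 18 19
G :  0  1  0  1  0  1  2  3  2  0  1  0  1  0  1  2  3  2  0  1
P-positions are exactly the n with G(n) = 0.

0, 2, 4, 9, 11, 13, 18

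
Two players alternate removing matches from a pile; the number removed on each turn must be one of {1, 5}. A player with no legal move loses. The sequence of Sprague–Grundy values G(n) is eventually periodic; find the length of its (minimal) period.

n :  0  1  2  3  4  5  6  7  8  9 10 11 12 13 14
G :  0  1  0  1  0  1  0  1  0  1  0  1  0  1  0
G(n+2) = G(n) holds for n = 0,…,4 (a full window of length max(S) = 5), so the sequence is purely periodic with period 2.

2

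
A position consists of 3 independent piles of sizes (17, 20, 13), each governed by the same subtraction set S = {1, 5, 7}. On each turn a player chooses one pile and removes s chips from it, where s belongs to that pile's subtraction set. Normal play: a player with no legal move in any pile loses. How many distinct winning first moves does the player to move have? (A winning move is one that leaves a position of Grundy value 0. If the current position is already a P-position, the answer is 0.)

0

All piles use S = {1, 5, 7}:
n :  0  1  2  3  4  5  6  7  8  9 10 11 12 13 14 15 16 17 18 19 20
G :  0  1  0  1  0  1  0  1  0  1  0  1  0  1  0  1  0  1  0  1  0
Pile A: G(17) = 1.
Pile B: G(20) = 0.
Pile C: G(13) = 1.
Combined Grundy value = 1 ⊕ 0 ⊕ 1 = 0.
A winning move leaves total XOR = 0, i.e. changes one component's Grundy value g to g ⊕ X where X is the current total.
Pile A: target g' = 1⊕0 = 1, but every legal move changes the Grundy value (mex property), so 0 moves.
Pile B: target g' = 0⊕0 = 0, but every legal move changes the Grundy value (mex property), so 0 moves.
Pile C: target g' = 1⊕0 = 1, but every legal move changes the Grundy value (mex property), so 0 moves.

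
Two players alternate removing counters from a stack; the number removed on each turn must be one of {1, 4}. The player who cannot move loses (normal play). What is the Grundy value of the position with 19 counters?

2

G(0) = 0
G(1) = mex{0} = 1
G(2) = mex{1} = 0
G(3) = mex{0} = 1
G(4) = mex{1,0} = 2
G(5) = mex{2,1} = 0
G(6) = mex{0,0} = 1
G(7) = mex{1,1} = 0
G(8) = mex{0,2} = 1
G(9) = mex{1,0} = 2
G(10) = mex{2,1} = 0
G(11) = mex{0,0} = 1
G(12) = mex{1,1} = 0
G(13) = mex{0,2} = 1
G(14) = mex{1,0} = 2
G(15) = mex{2,1} = 0
G(16) = mex{0,0} = 1
G(17) = mex{1,1} = 0
G(18) = mex{0,2} = 1
G(19) = mex{1,0} = 2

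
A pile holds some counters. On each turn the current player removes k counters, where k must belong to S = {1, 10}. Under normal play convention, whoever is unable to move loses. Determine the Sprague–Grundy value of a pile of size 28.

G(0) = 0
G(1) = mex{0} = 1
G(2) = mex{1} = 0
G(3) = mex{0} = 1
G(4) = mex{1} = 0
G(5) = mex{0} = 1
G(6) = mex{1} = 0
G(7) = mex{0} = 1
G(8) = mex{1} = 0
G(9) = mex{0} = 1
G(10) = mex{1,0} = 2
G(11) = mex{2,1} = 0
G(12) = mex{0,0} = 1
G(13) = mex{1,1} = 0
G(14) = mex{0,0} = 1
G(15) = mex{1,1} = 0
G(16) = mex{0,0} = 1
G(17) = mex{1,1} = 0
G(18) = mex{0,0} = 1
G(19) = mex{1,1} = 0
G(20) = mex{0,2} = 1
G(21) = mex{1,0} = 2
G(22) = mex{2,1} = 0
G(23) = mex{0,0} = 1
G(24) = mex{1,1} = 0
G(25) = mex{0,0} = 1
G(26) = mex{1,1} = 0
G(27) = mex{0,0} = 1
G(28) = mex{1,1} = 0

0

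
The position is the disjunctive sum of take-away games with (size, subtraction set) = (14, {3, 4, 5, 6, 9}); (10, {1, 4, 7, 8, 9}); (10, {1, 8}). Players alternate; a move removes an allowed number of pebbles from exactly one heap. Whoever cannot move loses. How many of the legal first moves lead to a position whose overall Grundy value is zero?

Heap A, S = {3, 4, 5, 6, 9}:
G(0) = 0
G(1) = mex{} = 0
G(2) = mex{} = 0
G(3) = mex{0} = 1
G(4) = mex{0,0} = 1
G(5) = mex{0,0,0} = 1
G(6) = mex{1,0,0,0} = 2
G(7) = mex{1,1,0,0} = 2
G(8) = mex{1,1,1,0} = 2
G(9) = mex{2,1,1,1,0} = 3
G(10) = mex{2,2,1,1,0} = 3
G(11) = mex{2,2,2,1,0} = 3
G(12) = mex{3,2,2,2,1} = 0
G(13) = mex{3,3,2,2,1} = 0
G(14) = mex{3,3,3,2,1} = 0
G_A(14) = 0.
Heap B, S = {1, 4, 7, 8, 9}:
G(0) = 0
G(1) = mex{0} = 1
G(2) = mex{1} = 0
G(3) = mex{0} = 1
G(4) = mex{1,0} = 2
G(5) = mex{2,1} = 0
G(6) = mex{0,0} = 1
G(7) = mex{1,1,0} = 2
G(8) = mex{2,2,1,0} = 3
G(9) = mex{3,0,0,1,0} = 2
G(10) = mex{2,1,1,0,1} = 3
G_B(10) = 3.
Heap C, S = {1, 8}:
n :  0  1  2  3  4  5  6  7  8  9 10
G :  0  1  0  1  0  1  0  1  2  0  1
G_C(10) = 1.
Combined Grundy value = 0 ⊕ 3 ⊕ 1 = 2.
A winning move leaves total XOR = 0, i.e. changes one component's Grundy value g to g ⊕ X where X is the current total.
Heap A: need g' = 0⊕2 = 2. Options: 14−3→G=3, 14−4→G=3, 14−5→G=3, 14−6→G=2, 14−9→G=1. Hits: 1.
Heap B: need g' = 3⊕2 = 1. Options: 10−1→G=2, 10−4→G=1, 10−7→G=1, 10−8→G=0, 10−9→G=1. Hits: 3.
Heap C: need g' = 1⊕2 = 3. Options: 10−1→G=0, 10−8→G=0. Hits: 0.

4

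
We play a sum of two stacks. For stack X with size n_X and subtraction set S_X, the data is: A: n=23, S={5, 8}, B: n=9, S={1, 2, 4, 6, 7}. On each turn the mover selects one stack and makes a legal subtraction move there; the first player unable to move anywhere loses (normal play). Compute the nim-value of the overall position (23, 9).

Stack A, S = {5, 8}:
G(0) = 0
G(1) = mex{} = 0
G(2) = mex{} = 0
G(3) = mex{} = 0
G(4) = mex{} = 0
G(5) = mex{0} = 1
G(6) = mex{0} = 1
G(7) = mex{0} = 1
G(8) = mex{0,0} = 1
G(9) = mex{0,0} = 1
G(10) = mex{1,0} = 2
G(11) = mex{1,0} = 2
G(12) = mex{1,0} = 2
G(13) = mex{1,1} = 0
G(14) = mex{1,1} = 0
G(15) = mex{2,1} = 0
G(16) = mex{2,1} = 0
G(17) = mex{2,1} = 0
G(18) = mex{0,2} = 1
G(19) = mex{0,2} = 1
G(20) = mex{0,2} = 1
G(21) = mex{0,0} = 1
G(22) = mex{0,0} = 1
G(23) = mex{1,0} = 2
G_A(23) = 2.
Stack B, S = {1, 2, 4, 6, 7}:
G(0) = 0
G(1) = mex{0} = 1
G(2) = mex{1,0} = 2
G(3) = mex{2,1} = 0
G(4) = mex{0,2,0} = 1
G(5) = mex{1,0,1} = 2
G(6) = mex{2,1,2,0} = 3
G(7) = mex{3,2,0,1,0} = 4
G(8) = mex{4,3,1,2,1} = 0
G(9) = mex{0,4,2,0,2} = 1
G_B(9) = 1.
Combined Grundy value = 2 ⊕ 1 = 3.

3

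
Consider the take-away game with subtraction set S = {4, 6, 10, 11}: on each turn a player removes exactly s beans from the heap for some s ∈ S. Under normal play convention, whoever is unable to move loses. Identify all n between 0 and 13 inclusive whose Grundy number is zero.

G(0) = 0
G(1) = mex{} = 0
G(2) = mex{} = 0
G(3) = mex{} = 0
G(4) = mex{0} = 1
G(5) = mex{0} = 1
G(6) = mex{0,0} = 1
G(7) = mex{0,0} = 1
G(8) = mex{1,0} = 2
G(9) = mex{1,0} = 2
G(10) = mex{1,1,0} = 2
G(11) = mex{1,1,0,0} = 2
G(12) = mex{2,1,0,0} = 3
G(13) = mex{2,1,0,0} = 3
P-positions are exactly the n with G(n) = 0.

0, 1, 2, 3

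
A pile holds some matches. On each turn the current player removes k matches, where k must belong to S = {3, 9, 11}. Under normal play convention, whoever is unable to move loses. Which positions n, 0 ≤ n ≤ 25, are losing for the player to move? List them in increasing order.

0, 1, 2, 6, 7, 8, 14, 20, 21, 22

n :  0  1  2  3  4  5  6  7  8  9 10 11 12 13 14 15 16 17 18 19 20 21 22 23 24 25
G :  0  0  0  1  1  1  0  0  0  1  1  1  2  2  0  3  3  1  2  2  0  0  0  1  1  1
P-positions are exactly the n with G(n) = 0.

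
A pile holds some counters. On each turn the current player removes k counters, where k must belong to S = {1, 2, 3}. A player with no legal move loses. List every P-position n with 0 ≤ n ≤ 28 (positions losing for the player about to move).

0, 4, 8, 12, 16, 20, 24, 28

n :  0  1  2  3  4  5  6  7  8  9 10 11 12 13 14 15 16 17 18 19 20 21 22 23 24 25 26 27 28
G :  0  1  2  3  0  1  2  3  0  1  2  3  0  1  2  3  0  1  2  3  0  1  2  3  0  1  2  3  0
P-positions are exactly the n with G(n) = 0.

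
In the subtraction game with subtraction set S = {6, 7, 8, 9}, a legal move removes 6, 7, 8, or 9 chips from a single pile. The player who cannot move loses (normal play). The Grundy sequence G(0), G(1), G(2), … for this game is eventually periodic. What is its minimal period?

G(0) = 0
G(1) = mex{} = 0
G(2) = mex{} = 0
G(3) = mex{} = 0
G(4) = mex{} = 0
G(5) = mex{} = 0
G(6) = mex{0} = 1
G(7) = mex{0,0} = 1
G(8) = mex{0,0,0} = 1
G(9) = mex{0,0,0,0} = 1
G(10) = mex{0,0,0,0} = 1
G(11) = mex{0,0,0,0} = 1
G(12) = mex{1,0,0,0} = 2
G(13) = mex{1,1,0,0} = 2
G(14) = mex{1,1,1,0} = 2
G(15) = mex{1,1,1,1} = 0
G(16) = mex{1,1,1,1} = 0
G(17) = mex{1,1,1,1} = 0
G(18) = mex{2,1,1,1} = 0
G(19) = mex{2,2,1,1} = 0
G(20) = mex{2,2,2,1} = 0
G(21) = mex{0,2,2,2} = 1
G(22) = mex{0,0,2,2} = 1
G(23) = mex{0,0,0,2} = 1
G(24) = mex{0,0,0,0} = 1
G(25) = mex{0,0,0,0} = 1
G(26) = mex{0,0,0,0} = 1
G(27) = mex{1,0,0,0} = 2
G(28) = mex{1,1,0,0} = 2
G(29) = mex{1,1,1,0} = 2
G(30) = mex{1,1,1,1} = 0
G(31) = mex{1,1,1,1} = 0
G(n+15) = G(n) holds for n = 0,…,8 (a full window of length max(S) = 9), so the sequence is purely periodic with period 15.

15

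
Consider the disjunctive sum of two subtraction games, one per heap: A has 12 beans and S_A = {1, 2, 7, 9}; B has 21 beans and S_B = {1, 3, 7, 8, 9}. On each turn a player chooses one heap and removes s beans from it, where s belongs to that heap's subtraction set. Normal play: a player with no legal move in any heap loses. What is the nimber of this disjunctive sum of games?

Heap A, S = {1, 2, 7, 9}:
G(0) = 0
G(1) = mex{0} = 1
G(2) = mex{1,0} = 2
G(3) = mex{2,1} = 0
G(4) = mex{0,2} = 1
G(5) = mex{1,0} = 2
G(6) = mex{2,1} = 0
G(7) = mex{0,2,0} = 1
G(8) = mex{1,0,1} = 2
G(9) = mex{2,1,2,0} = 3
G(10) = mex{3,2,0,1} = 4
G(11) = mex{4,3,1,2} = 0
G(12) = mex{0,4,2,0} = 1
G_A(12) = 1.
Heap B, S = {1, 3, 7, 8, 9}:
n :  0  1  2  3  4  5  6  7  8  9 10 11 12 13 14 15 16 17 18 19 20 21
G :  0  1  0  1  0  1  0  1  2  3  2  3  2  3  2  3  0  1  0  1  0  1
G_B(21) = 1.
Combined Grundy value = 1 ⊕ 1 = 0.

0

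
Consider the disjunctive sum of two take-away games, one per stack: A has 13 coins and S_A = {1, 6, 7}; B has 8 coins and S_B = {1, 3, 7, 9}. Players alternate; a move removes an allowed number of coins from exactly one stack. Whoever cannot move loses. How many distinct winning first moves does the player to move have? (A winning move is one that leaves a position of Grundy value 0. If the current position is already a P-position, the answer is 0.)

Stack A, S = {1, 6, 7}:
n :  0  1  2  3  4  5  6  7  8  9 10 11 12 13
G :  0  1  0  1  0  1  2  3  2  3  2  3  0  1
G_A(13) = 1.
Stack B, S = {1, 3, 7, 9}:
n : 0 1 2 3 4 5 6 7 8
G : 0 1 0 1 0 1 0 1 0
G_B(8) = 0.
Combined Grundy value = 1 ⊕ 0 = 1.
A winning move leaves total XOR = 0, i.e. changes one component's Grundy value g to g ⊕ X where X is the current total.
Stack A: need g' = 1⊕1 = 0. Options: 13−1→G=0, 13−6→G=3, 13−7→G=2. Hits: 1.
Stack B: need g' = 0⊕1 = 1. Options: 8−1→G=1, 8−3→G=1, 8−7→G=1. Hits: 3.

4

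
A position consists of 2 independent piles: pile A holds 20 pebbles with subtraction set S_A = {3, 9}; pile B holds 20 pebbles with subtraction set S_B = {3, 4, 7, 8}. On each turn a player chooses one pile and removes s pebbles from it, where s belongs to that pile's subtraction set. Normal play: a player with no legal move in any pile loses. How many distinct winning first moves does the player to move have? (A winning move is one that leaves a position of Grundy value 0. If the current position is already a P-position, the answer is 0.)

2

Pile A, S = {3, 9}:
n :  0  1  2  3  4  5  6  7  8  9 10 11 12 13 14 15 16 17 18 19 20
G :  0  0  0  1  1  1  0  0  0  1  1  1  0  0  0  1  1  1  0  0  0
G_A(20) = 0.
Pile B, S = {3, 4, 7, 8}:
G(0) = 0
G(1) = mex{} = 0
G(2) = mex{} = 0
G(3) = mex{0} = 1
G(4) = mex{0,0} = 1
G(5) = mex{0,0} = 1
G(6) = mex{1,0} = 2
G(7) = mex{1,1,0} = 2
G(8) = mex{1,1,0,0} = 2
G(9) = mex{2,1,0,0} = 3
G(10) = mex{2,2,1,0} = 3
G(11) = mex{2,2,1,1} = 0
G(12) = mex{3,2,1,1} = 0
G(13) = mex{3,3,2,1} = 0
G(14) = mex{0,3,2,2} = 1
G(15) = mex{0,0,2,2} = 1
G(16) = mex{0,0,3,2} = 1
G(17) = mex{1,0,3,3} = 2
G(18) = mex{1,1,0,3} = 2
G(19) = mex{1,1,0,0} = 2
G(20) = mex{2,1,0,0} = 3
G_B(20) = 3.
Combined Grundy value = 0 ⊕ 3 = 3.
A winning move leaves total XOR = 0, i.e. changes one component's Grundy value g to g ⊕ X where X is the current total.
Pile A: need g' = 0⊕3 = 3. Options: 20−3→G=1, 20−9→G=1. Hits: 0.
Pile B: need g' = 3⊕3 = 0. Options: 20−3→G=2, 20−4→G=1, 20−7→G=0, 20−8→G=0. Hits: 2.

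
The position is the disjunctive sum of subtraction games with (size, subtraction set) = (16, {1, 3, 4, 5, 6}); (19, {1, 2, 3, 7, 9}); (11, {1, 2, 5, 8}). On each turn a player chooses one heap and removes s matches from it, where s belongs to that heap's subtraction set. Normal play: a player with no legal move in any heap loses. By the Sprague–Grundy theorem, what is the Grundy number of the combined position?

2

Heap A, S = {1, 3, 4, 5, 6}:
G(0) = 0
G(1) = mex{0} = 1
G(2) = mex{1} = 0
G(3) = mex{0,0} = 1
G(4) = mex{1,1,0} = 2
G(5) = mex{2,0,1,0} = 3
G(6) = mex{3,1,0,1,0} = 2
G(7) = mex{2,2,1,0,1} = 3
G(8) = mex{3,3,2,1,0} = 4
G(9) = mex{4,2,3,2,1} = 0
G(10) = mex{0,3,2,3,2} = 1
G(11) = mex{1,4,3,2,3} = 0
G(12) = mex{0,0,4,3,2} = 1
G(13) = mex{1,1,0,4,3} = 2
G(14) = mex{2,0,1,0,4} = 3
G(15) = mex{3,1,0,1,0} = 2
G(16) = mex{2,2,1,0,1} = 3
G_A(16) = 3.
Heap B, S = {1, 2, 3, 7, 9}:
n :  0  1  2  3  4  5  6  7  8  9 10 11 12 13 14 15 16 17 18 19
G :  0  1  2  3  0  1  2  3  0  1  2  3  0  1  2  3  0  1  2  3
G_B(19) = 3.
Heap C, S = {1, 2, 5, 8}:
G(0) = 0
G(1) = mex{0} = 1
G(2) = mex{1,0} = 2
G(3) = mex{2,1} = 0
G(4) = mex{0,2} = 1
G(5) = mex{1,0,0} = 2
G(6) = mex{2,1,1} = 0
G(7) = mex{0,2,2} = 1
G(8) = mex{1,0,0,0} = 2
G(9) = mex{2,1,1,1} = 0
G(10) = mex{0,2,2,2} = 1
G(11) = mex{1,0,0,0} = 2
G_C(11) = 2.
Combined Grundy value = 3 ⊕ 3 ⊕ 2 = 2.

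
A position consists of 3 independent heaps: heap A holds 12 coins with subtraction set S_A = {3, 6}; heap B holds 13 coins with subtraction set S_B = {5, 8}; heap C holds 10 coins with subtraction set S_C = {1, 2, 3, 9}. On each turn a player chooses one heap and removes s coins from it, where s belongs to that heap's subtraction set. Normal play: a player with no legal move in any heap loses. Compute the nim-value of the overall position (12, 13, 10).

Heap A, S = {3, 6}:
G(0) = 0
G(1) = mex{} = 0
G(2) = mex{} = 0
G(3) = mex{0} = 1
G(4) = mex{0} = 1
G(5) = mex{0} = 1
G(6) = mex{1,0} = 2
G(7) = mex{1,0} = 2
G(8) = mex{1,0} = 2
G(9) = mex{2,1} = 0
G(10) = mex{2,1} = 0
G(11) = mex{2,1} = 0
G(12) = mex{0,2} = 1
G_A(12) = 1.
Heap B, S = {5, 8}:
G(0) = 0
G(1) = mex{} = 0
G(2) = mex{} = 0
G(3) = mex{} = 0
G(4) = mex{} = 0
G(5) = mex{0} = 1
G(6) = mex{0} = 1
G(7) = mex{0} = 1
G(8) = mex{0,0} = 1
G(9) = mex{0,0} = 1
G(10) = mex{1,0} = 2
G(11) = mex{1,0} = 2
G(12) = mex{1,0} = 2
G(13) = mex{1,1} = 0
G_B(13) = 0.
Heap C, S = {1, 2, 3, 9}:
n :  0  1  2  3  4  5  6  7  8  9 10
G :  0  1  2  3  0  1  2  3  0  1  2
G_C(10) = 2.
Combined Grundy value = 1 ⊕ 0 ⊕ 2 = 3.

3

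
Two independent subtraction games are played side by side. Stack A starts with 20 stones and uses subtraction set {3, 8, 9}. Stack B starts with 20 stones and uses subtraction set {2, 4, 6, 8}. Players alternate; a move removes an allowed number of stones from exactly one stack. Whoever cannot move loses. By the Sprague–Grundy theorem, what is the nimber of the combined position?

1

Stack A, S = {3, 8, 9}:
G(0) = 0
G(1) = mex{} = 0
G(2) = mex{} = 0
G(3) = mex{0} = 1
G(4) = mex{0} = 1
G(5) = mex{0} = 1
G(6) = mex{1} = 0
G(7) = mex{1} = 0
G(8) = mex{1,0} = 2
G(9) = mex{0,0,0} = 1
G(10) = mex{0,0,0} = 1
G(11) = mex{2,1,0} = 3
G(12) = mex{1,1,1} = 0
G(13) = mex{1,1,1} = 0
G(14) = mex{3,0,1} = 2
G(15) = mex{0,0,0} = 1
G(16) = mex{0,2,0} = 1
G(17) = mex{2,1,2} = 0
G(18) = mex{1,1,1} = 0
G(19) = mex{1,3,1} = 0
G(20) = mex{0,0,3} = 1
G_A(20) = 1.
Stack B, S = {2, 4, 6, 8}:
n :  0  1  2  3  4  5  6  7  8  9 10 11 12 13 14 15 16 17 18 19 20
G :  0  0  1  1  2  2  3  3  4  4  0  0  1  1  2  2  3  3  4  4  0
G_B(20) = 0.
Combined Grundy value = 1 ⊕ 0 = 1.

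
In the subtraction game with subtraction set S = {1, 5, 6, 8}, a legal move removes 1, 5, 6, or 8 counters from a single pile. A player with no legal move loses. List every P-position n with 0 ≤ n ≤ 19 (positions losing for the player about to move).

n :  0  1  2  3  4  5  6  7  8  9 10 11 12 13 14 15 16 17 18 19
G :  0  1  0  1  0  1  2  3  2  3  2  0  1  0  1  0  1  2  3  2
P-positions are exactly the n with G(n) = 0.

0, 2, 4, 11, 13, 15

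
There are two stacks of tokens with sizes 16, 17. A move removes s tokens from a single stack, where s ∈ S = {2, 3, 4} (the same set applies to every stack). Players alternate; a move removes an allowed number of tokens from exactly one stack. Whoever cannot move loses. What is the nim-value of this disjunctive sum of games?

0

All stacks use S = {2, 3, 4}:
n :  0  1  2  3  4  5  6  7  8  9 10 11 12 13 14 15 16 17
G :  0  0  1  1  2  2  0  0  1  1  2  2  0  0  1  1  2  2
Stack A: G(16) = 2.
Stack B: G(17) = 2.
Combined Grundy value = 2 ⊕ 2 = 0.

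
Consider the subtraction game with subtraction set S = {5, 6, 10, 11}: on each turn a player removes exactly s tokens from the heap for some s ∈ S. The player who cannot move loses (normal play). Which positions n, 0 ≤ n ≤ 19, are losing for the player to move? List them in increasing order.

n :  0  1  2  3  4  5  6  7  8  9 10 11 12 13 14 15 16 17 18 19
G :  0  0  0  0  0  1  1  1  1  1  2  2  2  2  2  3  0  0  0  0
P-positions are exactly the n with G(n) = 0.

0, 1, 2, 3, 4, 16, 17, 18, 19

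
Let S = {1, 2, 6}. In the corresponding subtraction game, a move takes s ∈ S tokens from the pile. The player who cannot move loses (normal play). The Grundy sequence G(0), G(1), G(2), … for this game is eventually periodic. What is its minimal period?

7

n :  0  1  2  3  4  5  6  7  8  9 10 11 12 13 14 15
G :  0  1  2  0  1  2  3  0  1  2  0  1  2  3  0  1
G(n+7) = G(n) holds for n = 0,…,5 (a full window of length max(S) = 6), so the sequence is purely periodic with period 7.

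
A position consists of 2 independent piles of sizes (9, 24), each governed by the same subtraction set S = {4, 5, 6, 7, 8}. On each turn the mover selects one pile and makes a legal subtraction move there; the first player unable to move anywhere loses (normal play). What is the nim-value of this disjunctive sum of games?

All piles use S = {4, 5, 6, 7, 8}:
n :  0  1  2  3  4  5  6  7  8  9 10 11 12 13 14 15 16 17 18 19 20 21 22 23 24
G :  0  0  0  0  1  1  1  1  2  2  2  2  0  0  0  0  1  1  1  1  2  2  2  2  0
Pile A: G(9) = 2.
Pile B: G(24) = 0.
Combined Grundy value = 2 ⊕ 0 = 2.

2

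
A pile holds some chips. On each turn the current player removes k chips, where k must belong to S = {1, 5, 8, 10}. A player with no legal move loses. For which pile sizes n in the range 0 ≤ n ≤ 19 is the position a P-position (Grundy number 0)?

0, 2, 4, 6, 13, 15, 17, 19

G(0) = 0
G(1) = mex{0} = 1
G(2) = mex{1} = 0
G(3) = mex{0} = 1
G(4) = mex{1} = 0
G(5) = mex{0,0} = 1
G(6) = mex{1,1} = 0
G(7) = mex{0,0} = 1
G(8) = mex{1,1,0} = 2
G(9) = mex{2,0,1} = 3
G(10) = mex{3,1,0,0} = 2
G(11) = mex{2,0,1,1} = 3
G(12) = mex{3,1,0,0} = 2
G(13) = mex{2,2,1,1} = 0
G(14) = mex{0,3,0,0} = 1
G(15) = mex{1,2,1,1} = 0
G(16) = mex{0,3,2,0} = 1
G(17) = mex{1,2,3,1} = 0
G(18) = mex{0,0,2,2} = 1
G(19) = mex{1,1,3,3} = 0
P-positions are exactly the n with G(n) = 0.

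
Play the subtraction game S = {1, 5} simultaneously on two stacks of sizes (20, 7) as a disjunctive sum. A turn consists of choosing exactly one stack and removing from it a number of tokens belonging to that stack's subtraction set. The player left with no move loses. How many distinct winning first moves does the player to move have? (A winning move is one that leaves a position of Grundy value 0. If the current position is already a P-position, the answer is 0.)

4

All stacks use S = {1, 5}:
n :  0  1  2  3  4  5  6  7  8  9 10 11 12 13 14 15 16 17 18 19 20
G :  0  1  0  1  0  1  0  1  0  1  0  1  0  1  0  1  0  1  0  1  0
Stack A: G(20) = 0.
Stack B: G(7) = 1.
Combined Grundy value = 0 ⊕ 1 = 1.
A winning move leaves total XOR = 0, i.e. changes one component's Grundy value g to g ⊕ X where X is the current total.
Stack A: need g' = 0⊕1 = 1. Options: 20−1→G=1, 20−5→G=1. Hits: 2.
Stack B: need g' = 1⊕1 = 0. Options: 7−1→G=0, 7−5→G=0. Hits: 2.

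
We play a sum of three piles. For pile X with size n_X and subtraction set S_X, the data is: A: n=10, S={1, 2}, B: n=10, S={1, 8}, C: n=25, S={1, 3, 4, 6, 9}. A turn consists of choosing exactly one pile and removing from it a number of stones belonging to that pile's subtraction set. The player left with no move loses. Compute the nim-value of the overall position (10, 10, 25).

1

Pile A, S = {1, 2}:
G(0) = 0
G(1) = mex{0} = 1
G(2) = mex{1,0} = 2
G(3) = mex{2,1} = 0
G(4) = mex{0,2} = 1
G(5) = mex{1,0} = 2
G(6) = mex{2,1} = 0
G(7) = mex{0,2} = 1
G(8) = mex{1,0} = 2
G(9) = mex{2,1} = 0
G(10) = mex{0,2} = 1
G_A(10) = 1.
Pile B, S = {1, 8}:
G(0) = 0
G(1) = mex{0} = 1
G(2) = mex{1} = 0
G(3) = mex{0} = 1
G(4) = mex{1} = 0
G(5) = mex{0} = 1
G(6) = mex{1} = 0
G(7) = mex{0} = 1
G(8) = mex{1,0} = 2
G(9) = mex{2,1} = 0
G(10) = mex{0,0} = 1
G_B(10) = 1.
Pile C, S = {1, 3, 4, 6, 9}:
n :  0  1  2  3  4  5  6  7  8  9 10 11 12 13 14 15 16 17 18 19 20 21 22 23 24 25
G :  0  1  0  1  2  3  2  0  1  4  3  2  0  1  0  1  2  3  2  0  1  4  3  2  0  1
G_C(25) = 1.
Combined Grundy value = 1 ⊕ 1 ⊕ 1 = 1.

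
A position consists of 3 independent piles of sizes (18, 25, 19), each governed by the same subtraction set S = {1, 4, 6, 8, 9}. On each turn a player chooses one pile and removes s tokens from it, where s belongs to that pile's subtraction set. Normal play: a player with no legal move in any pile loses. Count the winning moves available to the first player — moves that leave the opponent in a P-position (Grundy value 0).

0

All piles use S = {1, 4, 6, 8, 9}:
G(0) = 0
G(1) = mex{0} = 1
G(2) = mex{1} = 0
G(3) = mex{0} = 1
G(4) = mex{1,0} = 2
G(5) = mex{2,1} = 0
G(6) = mex{0,0,0} = 1
G(7) = mex{1,1,1} = 0
G(8) = mex{0,2,0,0} = 1
G(9) = mex{1,0,1,1,0} = 2
G(10) = mex{2,1,2,0,1} = 3
G(11) = mex{3,0,0,1,0} = 2
G(12) = mex{2,1,1,2,1} = 0
G(13) = mex{0,2,0,0,2} = 1
G(14) = mex{1,3,1,1,0} = 2
G(15) = mex{2,2,2,0,1} = 3
G(16) = mex{3,0,3,1,0} = 2
G(17) = mex{2,1,2,2,1} = 0
G(18) = mex{0,2,0,3,2} = 1
G(19) = mex{1,3,1,2,3} = 0
G(20) = mex{0,2,2,0,2} = 1
G(21) = mex{1,0,3,1,0} = 2
G(22) = mex{2,1,2,2,1} = 0
G(23) = mex{0,0,0,3,2} = 1
G(24) = mex{1,1,1,2,3} = 0
G(25) = mex{0,2,0,0,2} = 1
Pile A: G(18) = 1.
Pile B: G(25) = 1.
Pile C: G(19) = 0.
Combined Grundy value = 1 ⊕ 1 ⊕ 0 = 0.
A winning move leaves total XOR = 0, i.e. changes one component's Grundy value g to g ⊕ X where X is the current total.
Pile A: target g' = 1⊕0 = 1, but every legal move changes the Grundy value (mex property), so 0 moves.
Pile B: target g' = 1⊕0 = 1, but every legal move changes the Grundy value (mex property), so 0 moves.
Pile C: target g' = 0⊕0 = 0, but every legal move changes the Grundy value (mex property), so 0 moves.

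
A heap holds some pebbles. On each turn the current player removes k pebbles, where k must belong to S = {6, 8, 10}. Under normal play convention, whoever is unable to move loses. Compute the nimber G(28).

2

G(0) = 0
G(1) = mex{} = 0
G(2) = mex{} = 0
G(3) = mex{} = 0
G(4) = mex{} = 0
G(5) = mex{} = 0
G(6) = mex{0} = 1
G(7) = mex{0} = 1
G(8) = mex{0,0} = 1
G(9) = mex{0,0} = 1
G(10) = mex{0,0,0} = 1
G(11) = mex{0,0,0} = 1
G(12) = mex{1,0,0} = 2
G(13) = mex{1,0,0} = 2
G(14) = mex{1,1,0} = 2
G(15) = mex{1,1,0} = 2
G(16) = mex{1,1,1} = 0
G(17) = mex{1,1,1} = 0
G(18) = mex{2,1,1} = 0
G(19) = mex{2,1,1} = 0
G(20) = mex{2,2,1} = 0
G(21) = mex{2,2,1} = 0
G(22) = mex{0,2,2} = 1
G(23) = mex{0,2,2} = 1
G(24) = mex{0,0,2} = 1
G(25) = mex{0,0,2} = 1
G(26) = mex{0,0,0} = 1
G(27) = mex{0,0,0} = 1
G(28) = mex{1,0,0} = 2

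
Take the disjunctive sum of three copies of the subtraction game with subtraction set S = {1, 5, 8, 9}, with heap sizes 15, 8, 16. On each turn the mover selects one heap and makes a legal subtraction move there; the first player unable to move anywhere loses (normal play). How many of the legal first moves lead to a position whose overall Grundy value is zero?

3

All heaps use S = {1, 5, 8, 9}:
G(0) = 0
G(1) = mex{0} = 1
G(2) = mex{1} = 0
G(3) = mex{0} = 1
G(4) = mex{1} = 0
G(5) = mex{0,0} = 1
G(6) = mex{1,1} = 0
G(7) = mex{0,0} = 1
G(8) = mex{1,1,0} = 2
G(9) = mex{2,0,1,0} = 3
G(10) = mex{3,1,0,1} = 2
G(11) = mex{2,0,1,0} = 3
G(12) = mex{3,1,0,1} = 2
G(13) = mex{2,2,1,0} = 3
G(14) = mex{3,3,0,1} = 2
G(15) = mex{2,2,1,0} = 3
G(16) = mex{3,3,2,1} = 0
Heap A: G(15) = 3.
Heap B: G(8) = 2.
Heap C: G(16) = 0.
Combined Grundy value = 3 ⊕ 2 ⊕ 0 = 1.
A winning move leaves total XOR = 0, i.e. changes one component's Grundy value g to g ⊕ X where X is the current total.
Heap A: need g' = 3⊕1 = 2. Options: 15−1→G=2, 15−5→G=2, 15−8→G=1, 15−9→G=0. Hits: 2.
Heap B: need g' = 2⊕1 = 3. Options: 8−1→G=1, 8−5→G=1, 8−8→G=0. Hits: 0.
Heap C: need g' = 0⊕1 = 1. Options: 16−1→G=3, 16−5→G=3, 16−8→G=2, 16−9→G=1. Hits: 1.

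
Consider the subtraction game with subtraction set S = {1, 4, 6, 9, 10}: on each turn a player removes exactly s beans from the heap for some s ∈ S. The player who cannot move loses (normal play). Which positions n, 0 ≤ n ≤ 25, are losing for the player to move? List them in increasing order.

G(0) = 0
G(1) = mex{0} = 1
G(2) = mex{1} = 0
G(3) = mex{0} = 1
G(4) = mex{1,0} = 2
G(5) = mex{2,1} = 0
G(6) = mex{0,0,0} = 1
G(7) = mex{1,1,1} = 0
G(8) = mex{0,2,0} = 1
G(9) = mex{1,0,1,0} = 2
G(10) = mex{2,1,2,1,0} = 3
G(11) = mex{3,0,0,0,1} = 2
G(12) = mex{2,1,1,1,0} = 3
G(13) = mex{3,2,0,2,1} = 4
G(14) = mex{4,3,1,0,2} = 5
G(15) = mex{5,2,2,1,0} = 3
G(16) = mex{3,3,3,0,1} = 2
G(17) = mex{2,4,2,1,0} = 3
G(18) = mex{3,5,3,2,1} = 0
G(19) = mex{0,3,4,3,2} = 1
G(20) = mex{1,2,5,2,3} = 0
G(21) = mex{0,3,3,3,2} = 1
G(22) = mex{1,0,2,4,3} = 5
G(23) = mex{5,1,3,5,4} = 0
G(24) = mex{0,0,0,3,5} = 1
G(25) = mex{1,1,1,2,3} = 0
P-positions are exactly the n with G(n) = 0.

0, 2, 5, 7, 18, 20, 23, 25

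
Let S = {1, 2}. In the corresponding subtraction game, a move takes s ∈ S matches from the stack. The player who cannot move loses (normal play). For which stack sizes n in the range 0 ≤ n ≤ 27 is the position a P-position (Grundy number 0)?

n :  0  1  2  3  4  5  6  7  8  9 10 11 12 13 14 15 16 17 18 19 20 21 22 23 24 25 26 27
G :  0  1  2  0  1  2  0  1  2  0  1  2  0  1  2  0  1  2  0  1  2  0  1  2  0  1  2  0
P-positions are exactly the n with G(n) = 0.

0, 3, 6, 9, 12, 15, 18, 21, 24, 27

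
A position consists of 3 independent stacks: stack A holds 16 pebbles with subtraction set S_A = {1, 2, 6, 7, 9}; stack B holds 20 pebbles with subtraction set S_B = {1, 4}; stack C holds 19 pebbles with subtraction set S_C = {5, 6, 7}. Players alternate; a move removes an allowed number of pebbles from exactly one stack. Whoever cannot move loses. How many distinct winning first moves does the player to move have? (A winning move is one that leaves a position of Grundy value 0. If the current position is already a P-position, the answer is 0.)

Stack A, S = {1, 2, 6, 7, 9}:
n :  0  1  2  3  4  5  6  7  8  9 10 11 12 13 14 15 16
G :  0  1  2  0  1  2  3  4  0  1  2  0  1  2  3  4  0
G_A(16) = 0.
Stack B, S = {1, 4}:
G(0) = 0
G(1) = mex{0} = 1
G(2) = mex{1} = 0
G(3) = mex{0} = 1
G(4) = mex{1,0} = 2
G(5) = mex{2,1} = 0
G(6) = mex{0,0} = 1
G(7) = mex{1,1} = 0
G(8) = mex{0,2} = 1
G(9) = mex{1,0} = 2
G(10) = mex{2,1} = 0
G(11) = mex{0,0} = 1
G(12) = mex{1,1} = 0
G(13) = mex{0,2} = 1
G(14) = mex{1,0} = 2
G(15) = mex{2,1} = 0
G(16) = mex{0,0} = 1
G(17) = mex{1,1} = 0
G(18) = mex{0,2} = 1
G(19) = mex{1,0} = 2
G(20) = mex{2,1} = 0
G_B(20) = 0.
Stack C, S = {5, 6, 7}:
n :  0  1  2  3  4  5  6  7  8  9 10 11 12 13 14 15 16 17 18 19
G :  0  0  0  0  0  1  1  1  1  1  2  2  0  0  0  0  0  1  1  1
G_C(19) = 1.
Combined Grundy value = 0 ⊕ 0 ⊕ 1 = 1.
A winning move leaves total XOR = 0, i.e. changes one component's Grundy value g to g ⊕ X where X is the current total.
Stack A: need g' = 0⊕1 = 1. Options: 16−1→G=4, 16−2→G=3, 16−6→G=2, 16−7→G=1, 16−9→G=4. Hits: 1.
Stack B: need g' = 0⊕1 = 1. Options: 20−1→G=2, 20−4→G=1. Hits: 1.
Stack C: need g' = 1⊕1 = 0. Options: 19−5→G=0, 19−6→G=0, 19−7→G=0. Hits: 3.

5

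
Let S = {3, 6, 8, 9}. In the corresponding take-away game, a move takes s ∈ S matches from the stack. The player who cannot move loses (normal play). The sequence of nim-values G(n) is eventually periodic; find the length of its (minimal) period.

12

G(0) = 0
G(1) = mex{} = 0
G(2) = mex{} = 0
G(3) = mex{0} = 1
G(4) = mex{0} = 1
G(5) = mex{0} = 1
G(6) = mex{1,0} = 2
G(7) = mex{1,0} = 2
G(8) = mex{1,0,0} = 2
G(9) = mex{2,1,0,0} = 3
G(10) = mex{2,1,0,0} = 3
G(11) = mex{2,1,1,0} = 3
G(12) = mex{3,2,1,1} = 0
G(13) = mex{3,2,1,1} = 0
G(14) = mex{3,2,2,1} = 0
G(15) = mex{0,3,2,2} = 1
G(16) = mex{0,3,2,2} = 1
G(17) = mex{0,3,3,2} = 1
G(18) = mex{1,0,3,3} = 2
G(19) = mex{1,0,3,3} = 2
G(20) = mex{1,0,0,3} = 2
G(21) = mex{2,1,0,0} = 3
G(22) = mex{2,1,0,0} = 3
G(23) = mex{2,1,1,0} = 3
G(24) = mex{3,2,1,1} = 0
G(25) = mex{3,2,1,1} = 0
G(n+12) = G(n) holds for n = 0,…,8 (a full window of length max(S) = 9), so the sequence is purely periodic with period 12.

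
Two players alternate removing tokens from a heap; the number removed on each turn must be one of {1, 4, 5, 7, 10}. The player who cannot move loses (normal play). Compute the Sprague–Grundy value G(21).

G(0) = 0
G(1) = mex{0} = 1
G(2) = mex{1} = 0
G(3) = mex{0} = 1
G(4) = mex{1,0} = 2
G(5) = mex{2,1,0} = 3
G(6) = mex{3,0,1} = 2
G(7) = mex{2,1,0,0} = 3
G(8) = mex{3,2,1,1} = 0
G(9) = mex{0,3,2,0} = 1
G(10) = mex{1,2,3,1,0} = 4
G(11) = mex{4,3,2,2,1} = 0
G(12) = mex{0,0,3,3,0} = 1
G(13) = mex{1,1,0,2,1} = 3
G(14) = mex{3,4,1,3,2} = 0
G(15) = mex{0,0,4,0,3} = 1
G(16) = mex{1,1,0,1,2} = 3
G(17) = mex{3,3,1,4,3} = 0
G(18) = mex{0,0,3,0,0} = 1
G(19) = mex{1,1,0,1,1} = 2
G(20) = mex{2,3,1,3,4} = 0
G(21) = mex{0,0,3,0,0} = 1

1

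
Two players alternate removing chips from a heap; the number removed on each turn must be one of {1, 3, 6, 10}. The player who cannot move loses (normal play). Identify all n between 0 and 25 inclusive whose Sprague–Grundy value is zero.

G(0) = 0
G(1) = mex{0} = 1
G(2) = mex{1} = 0
G(3) = mex{0,0} = 1
G(4) = mex{1,1} = 0
G(5) = mex{0,0} = 1
G(6) = mex{1,1,0} = 2
G(7) = mex{2,0,1} = 3
G(8) = mex{3,1,0} = 2
G(9) = mex{2,2,1} = 0
G(10) = mex{0,3,0,0} = 1
G(11) = mex{1,2,1,1} = 0
G(12) = mex{0,0,2,0} = 1
G(13) = mex{1,1,3,1} = 0
G(14) = mex{0,0,2,0} = 1
G(15) = mex{1,1,0,1} = 2
G(16) = mex{2,0,1,2} = 3
G(17) = mex{3,1,0,3} = 2
G(18) = mex{2,2,1,2} = 0
G(19) = mex{0,3,0,0} = 1
G(20) = mex{1,2,1,1} = 0
G(21) = mex{0,0,2,0} = 1
G(22) = mex{1,1,3,1} = 0
G(23) = mex{0,0,2,0} = 1
G(24) = mex{1,1,0,1} = 2
G(25) = mex{2,0,1,2} = 3
P-positions are exactly the n with G(n) = 0.

0, 2, 4, 9, 11, 13, 18, 20, 22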